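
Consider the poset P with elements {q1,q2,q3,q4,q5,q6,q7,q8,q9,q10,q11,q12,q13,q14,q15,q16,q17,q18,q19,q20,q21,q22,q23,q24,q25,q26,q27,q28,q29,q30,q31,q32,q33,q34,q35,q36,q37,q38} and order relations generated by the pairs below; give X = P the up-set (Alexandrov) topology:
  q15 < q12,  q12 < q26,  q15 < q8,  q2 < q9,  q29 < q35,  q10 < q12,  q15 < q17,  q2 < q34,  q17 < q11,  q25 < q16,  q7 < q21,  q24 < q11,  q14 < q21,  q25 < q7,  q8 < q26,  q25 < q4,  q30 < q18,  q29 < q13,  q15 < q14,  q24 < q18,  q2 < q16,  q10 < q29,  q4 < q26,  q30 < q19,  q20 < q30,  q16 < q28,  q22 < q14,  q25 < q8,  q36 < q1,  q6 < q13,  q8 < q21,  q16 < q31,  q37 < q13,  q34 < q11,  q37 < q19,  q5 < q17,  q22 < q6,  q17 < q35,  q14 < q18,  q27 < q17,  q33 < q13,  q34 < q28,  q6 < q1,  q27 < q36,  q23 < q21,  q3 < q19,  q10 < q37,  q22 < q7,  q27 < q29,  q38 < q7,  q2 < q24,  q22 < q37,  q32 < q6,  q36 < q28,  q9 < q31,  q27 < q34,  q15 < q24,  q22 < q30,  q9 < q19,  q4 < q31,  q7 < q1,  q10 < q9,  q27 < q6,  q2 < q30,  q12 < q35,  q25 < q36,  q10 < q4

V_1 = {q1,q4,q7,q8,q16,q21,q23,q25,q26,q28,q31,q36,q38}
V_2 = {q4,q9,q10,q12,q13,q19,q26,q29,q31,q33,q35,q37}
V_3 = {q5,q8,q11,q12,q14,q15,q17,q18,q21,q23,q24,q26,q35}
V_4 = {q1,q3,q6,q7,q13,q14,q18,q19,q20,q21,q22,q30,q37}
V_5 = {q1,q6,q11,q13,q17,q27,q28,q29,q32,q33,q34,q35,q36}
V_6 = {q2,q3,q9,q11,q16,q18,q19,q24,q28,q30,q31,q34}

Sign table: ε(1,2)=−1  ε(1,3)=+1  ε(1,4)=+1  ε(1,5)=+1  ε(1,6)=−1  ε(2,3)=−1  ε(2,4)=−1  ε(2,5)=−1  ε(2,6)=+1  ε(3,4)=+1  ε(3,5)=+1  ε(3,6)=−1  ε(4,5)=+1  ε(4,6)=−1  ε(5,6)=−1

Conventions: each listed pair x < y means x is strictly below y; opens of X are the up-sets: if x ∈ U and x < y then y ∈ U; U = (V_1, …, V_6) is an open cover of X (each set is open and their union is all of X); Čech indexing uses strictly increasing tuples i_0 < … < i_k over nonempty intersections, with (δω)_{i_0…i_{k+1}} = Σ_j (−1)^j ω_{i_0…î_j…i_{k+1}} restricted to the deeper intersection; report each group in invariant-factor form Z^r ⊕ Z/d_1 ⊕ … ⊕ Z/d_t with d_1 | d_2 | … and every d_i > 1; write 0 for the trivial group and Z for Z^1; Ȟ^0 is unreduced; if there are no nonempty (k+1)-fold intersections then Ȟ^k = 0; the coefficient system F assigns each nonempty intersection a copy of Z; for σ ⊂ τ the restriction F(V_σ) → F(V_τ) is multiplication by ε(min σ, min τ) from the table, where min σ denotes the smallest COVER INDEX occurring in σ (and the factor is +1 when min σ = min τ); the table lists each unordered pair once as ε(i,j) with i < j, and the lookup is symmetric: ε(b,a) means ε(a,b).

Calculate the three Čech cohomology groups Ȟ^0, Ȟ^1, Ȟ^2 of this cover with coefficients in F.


Ȟ^0 ≅ Z, Ȟ^1 ≅ 0, Ȟ^2 ≅ Z/2

nerve simplices:
  V12={q4,q26,q31} V13={q8,q21,q23,q26} V14={q1,q7,q21} V15={q1,q28,q36} V16={q16,q28,q31} V23={q12,q26,q35} V24={q13,q19,q37} V25={q13,q29,q33,q35} V26={q9,q19,q31} V34={q14,q18,q21} V35={q11,q17,q35} V36={q11,q18,q24} V45={q1,q6,q13} V46={q3,q18,q19,q30} V56={q11,q28,q34}
  V123={q26} V126={q31} V134={q21} V145={q1} V156={q28} V235={q35} V245={q13} V246={q19} V346={q18} V356={q11}
C dims 6,15,10; δ0: rk 5, SNF 1^5; δ1: rk 10, SNF 1^9·2
degree 0: 6−5−0 = 1 → Ȟ^0 ≅ Z
degree 1: 15−10−5 = 0 → Ȟ^1 ≅ 0
degree 2: 10−0−10 = 0 plus torsion [2] → Ȟ^2 ≅ Z/2


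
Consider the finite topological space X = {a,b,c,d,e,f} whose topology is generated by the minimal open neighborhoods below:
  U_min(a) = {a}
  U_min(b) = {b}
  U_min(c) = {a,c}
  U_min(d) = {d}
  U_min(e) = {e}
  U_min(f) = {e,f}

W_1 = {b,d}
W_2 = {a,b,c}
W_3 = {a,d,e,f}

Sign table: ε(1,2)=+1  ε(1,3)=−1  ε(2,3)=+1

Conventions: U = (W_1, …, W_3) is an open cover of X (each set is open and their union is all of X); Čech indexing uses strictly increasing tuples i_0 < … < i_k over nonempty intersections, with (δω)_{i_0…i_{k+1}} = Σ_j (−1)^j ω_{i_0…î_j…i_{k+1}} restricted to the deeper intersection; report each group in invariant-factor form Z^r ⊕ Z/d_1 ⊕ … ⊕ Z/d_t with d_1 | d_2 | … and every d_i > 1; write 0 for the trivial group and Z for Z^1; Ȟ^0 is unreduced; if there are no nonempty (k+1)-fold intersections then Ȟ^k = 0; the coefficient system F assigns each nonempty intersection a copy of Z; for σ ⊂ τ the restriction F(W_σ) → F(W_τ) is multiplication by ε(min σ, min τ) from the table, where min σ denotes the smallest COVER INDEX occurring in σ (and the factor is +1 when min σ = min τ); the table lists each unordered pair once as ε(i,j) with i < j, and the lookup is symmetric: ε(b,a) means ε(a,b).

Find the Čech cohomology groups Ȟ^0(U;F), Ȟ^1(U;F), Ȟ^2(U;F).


nonempty overlaps:
  W12={b} W13={d} W23={a}
C dims 3,3; δ0: rk 3, SNF 1^2·2
degree 0: 3−3−0 = 0 → Ȟ^0 ≅ 0
degree 1: 3−0−3 = 0 plus torsion [2] → Ȟ^1 ≅ Z/2
degree 2: 0−0−0 = 0 → Ȟ^2 ≅ 0

Ȟ^0(U;F) ≅ 0,  Ȟ^1(U;F) ≅ Z/2,  Ȟ^2(U;F) ≅ 0


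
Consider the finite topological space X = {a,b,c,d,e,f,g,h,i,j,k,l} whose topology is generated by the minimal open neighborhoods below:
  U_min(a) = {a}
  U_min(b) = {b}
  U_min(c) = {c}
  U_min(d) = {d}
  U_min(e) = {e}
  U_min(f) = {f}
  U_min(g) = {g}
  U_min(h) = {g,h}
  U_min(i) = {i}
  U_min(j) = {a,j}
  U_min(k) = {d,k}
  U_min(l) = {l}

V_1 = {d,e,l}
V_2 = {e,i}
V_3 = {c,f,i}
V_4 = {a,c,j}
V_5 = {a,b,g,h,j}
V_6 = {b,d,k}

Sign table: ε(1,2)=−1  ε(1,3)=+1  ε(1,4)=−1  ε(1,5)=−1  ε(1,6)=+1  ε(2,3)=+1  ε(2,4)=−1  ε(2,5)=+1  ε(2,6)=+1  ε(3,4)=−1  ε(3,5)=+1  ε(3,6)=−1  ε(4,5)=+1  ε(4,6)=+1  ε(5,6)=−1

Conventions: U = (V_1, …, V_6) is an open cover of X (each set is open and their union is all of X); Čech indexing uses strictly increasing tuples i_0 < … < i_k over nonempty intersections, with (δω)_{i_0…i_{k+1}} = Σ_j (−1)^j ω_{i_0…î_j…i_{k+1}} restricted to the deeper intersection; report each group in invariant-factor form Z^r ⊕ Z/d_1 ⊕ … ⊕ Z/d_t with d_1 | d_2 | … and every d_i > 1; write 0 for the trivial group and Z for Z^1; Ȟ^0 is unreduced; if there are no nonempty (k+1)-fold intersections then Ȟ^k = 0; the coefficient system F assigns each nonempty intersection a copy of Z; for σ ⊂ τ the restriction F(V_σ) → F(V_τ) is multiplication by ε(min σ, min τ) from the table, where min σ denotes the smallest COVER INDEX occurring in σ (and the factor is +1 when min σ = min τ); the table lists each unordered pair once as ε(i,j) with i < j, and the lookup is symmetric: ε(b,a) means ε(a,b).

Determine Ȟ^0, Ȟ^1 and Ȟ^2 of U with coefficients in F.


nerve simplices:
  V12={e} V16={d} V23={i} V34={c} V45={a,j} V56={b}
C dims 6,6; δ0: rk 6, SNF 1^5·2
degree 0: 6−6−0 = 0 → Ȟ^0 ≅ 0
degree 1: 6−0−6 = 0 plus torsion [2] → Ȟ^1 ≅ Z/2
degree 2: 0−0−0 = 0 → Ȟ^2 ≅ 0

Ȟ^0 = 0; Ȟ^1 = Z/2; Ȟ^2 = 0


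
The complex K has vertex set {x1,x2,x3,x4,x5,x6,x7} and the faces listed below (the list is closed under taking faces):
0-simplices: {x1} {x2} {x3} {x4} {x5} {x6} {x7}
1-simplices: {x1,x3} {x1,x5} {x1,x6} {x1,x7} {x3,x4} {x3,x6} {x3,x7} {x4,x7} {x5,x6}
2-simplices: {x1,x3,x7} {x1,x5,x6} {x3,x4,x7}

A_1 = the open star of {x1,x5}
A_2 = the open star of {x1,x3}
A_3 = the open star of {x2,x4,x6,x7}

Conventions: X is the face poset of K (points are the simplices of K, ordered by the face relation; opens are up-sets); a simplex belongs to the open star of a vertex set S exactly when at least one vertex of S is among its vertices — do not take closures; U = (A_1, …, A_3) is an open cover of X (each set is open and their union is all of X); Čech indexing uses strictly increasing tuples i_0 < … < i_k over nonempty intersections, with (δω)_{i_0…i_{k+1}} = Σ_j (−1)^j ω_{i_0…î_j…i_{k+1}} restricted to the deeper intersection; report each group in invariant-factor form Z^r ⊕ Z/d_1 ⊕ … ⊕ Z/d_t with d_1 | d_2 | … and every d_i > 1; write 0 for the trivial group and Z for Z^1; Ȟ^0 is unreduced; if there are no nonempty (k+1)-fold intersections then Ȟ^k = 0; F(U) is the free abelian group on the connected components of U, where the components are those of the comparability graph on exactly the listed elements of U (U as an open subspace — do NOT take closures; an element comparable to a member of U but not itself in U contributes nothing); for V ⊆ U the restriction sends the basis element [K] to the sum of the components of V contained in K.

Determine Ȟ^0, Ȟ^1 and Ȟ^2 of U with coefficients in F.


nerve of the cover:
  A1={{x1},{x5},{x1,x3},{x1,x5},{x1,x6},{x1,x7},{x5,x6},{x1,x3,x7},{x1,x5,x6}} A2={{x1},{x3},{x1,x3},{x1,x5},{x1,x6},{x1,x7},{x3,x4},{x3,x6},{x3,x7},{x1,x3,x7},{x1,x5,x6},{x3,x4,x7}} A3={{x2},{x4},{x6},{x7},{x1,x6},{x1,x7},{x3,x4},{x3,x6},{x3,x7},{x4,x7},{x5,x6},{x1,x3,x7},{x1,x5,x6},{x3,x4,x7}}
  A12={{x1},{x1,x3},{x1,x5},{x1,x6},{x1,x7},{x1,x3,x7},{x1,x5,x6}} A13={{x1,x6},{x1,x7},{x5,x6},{x1,x3,x7},{x1,x5,x6}} A23={{x1,x6},{x1,x7},{x3,x4},{x3,x6},{x3,x7},{x1,x3,x7},{x1,x5,x6},{x3,x4,x7}}
  A123={{x1,x6},{x1,x7},{x1,x3,x7},{x1,x5,x6}}
components per intersection:
  A1: {{x1},{x5},{x1,x3},{x1,x5},{x1,x6},{x1,x7},{x5,x6},{x1,x3,x7},{x1,x5,x6}}
  A2: {{x1},{x3},{x1,x3},{x1,x5},{x1,x6},{x1,x7},{x3,x4},{x3,x6},{x3,x7},{x1,x3,x7},{x1,x5,x6},{x3,x4,x7}}
  A3: {{x2}} {{x4},{x7},{x1,x7},{x3,x4},{x3,x7},{x4,x7},{x1,x3,x7},{x3,x4,x7}} {{x6},{x1,x6},{x3,x6},{x5,x6},{x1,x5,x6}}
  A12: {{x1},{x1,x3},{x1,x5},{x1,x6},{x1,x7},{x1,x3,x7},{x1,x5,x6}}
  A13: {{x1,x6},{x5,x6},{x1,x5,x6}} {{x1,x7},{x1,x3,x7}}
  A23: {{x1,x6},{x1,x5,x6}} {{x1,x7},{x3,x4},{x3,x7},{x1,x3,x7},{x3,x4,x7}} {{x3,x6}}
  A123: {{x1,x6},{x1,x5,x6}} {{x1,x7},{x1,x3,x7}}
C dims 5,6,2; δ0: rk 3, SNF 1^3; δ1: rk 2, SNF 1^2
Ȟ^0 = (5 − 3) − 0 = 2, so Ȟ^0 ≅ Z^2
Ȟ^1 = (6 − 2) − 3 = 1, so Ȟ^1 ≅ Z
Ȟ^2 = (2 − 0) − 2 = 0, so Ȟ^2 ≅ 0

Ȟ^0 = Z^2, Ȟ^1 = Z, Ȟ^2 = 0


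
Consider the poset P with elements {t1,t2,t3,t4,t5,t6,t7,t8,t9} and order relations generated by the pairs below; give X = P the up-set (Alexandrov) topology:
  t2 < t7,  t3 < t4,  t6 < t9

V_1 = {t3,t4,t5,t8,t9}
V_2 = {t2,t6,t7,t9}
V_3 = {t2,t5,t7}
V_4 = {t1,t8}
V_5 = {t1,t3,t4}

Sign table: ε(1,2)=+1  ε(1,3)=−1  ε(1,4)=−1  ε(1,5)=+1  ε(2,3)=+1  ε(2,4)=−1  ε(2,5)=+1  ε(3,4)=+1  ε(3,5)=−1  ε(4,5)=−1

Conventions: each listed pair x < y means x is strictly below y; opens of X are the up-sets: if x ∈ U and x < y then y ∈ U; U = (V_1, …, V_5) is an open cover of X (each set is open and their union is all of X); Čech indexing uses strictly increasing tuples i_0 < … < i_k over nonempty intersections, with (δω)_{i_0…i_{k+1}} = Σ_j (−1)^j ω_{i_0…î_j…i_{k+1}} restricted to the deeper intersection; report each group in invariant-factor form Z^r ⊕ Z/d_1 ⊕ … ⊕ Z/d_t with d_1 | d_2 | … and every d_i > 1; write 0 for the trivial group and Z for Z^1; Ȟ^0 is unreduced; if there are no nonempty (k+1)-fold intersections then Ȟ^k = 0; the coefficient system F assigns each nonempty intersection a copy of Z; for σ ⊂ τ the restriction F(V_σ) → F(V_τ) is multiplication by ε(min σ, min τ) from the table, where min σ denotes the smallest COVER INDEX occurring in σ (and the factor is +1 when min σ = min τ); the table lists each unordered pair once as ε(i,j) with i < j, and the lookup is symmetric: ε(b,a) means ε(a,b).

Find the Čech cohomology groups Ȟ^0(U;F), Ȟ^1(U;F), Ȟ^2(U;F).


Ȟ^0 ≅ 0; Ȟ^1 ≅ Z ⊕ Z/2; Ȟ^2 ≅ 0

nerve simplices:
  V12={t9} V13={t5} V14={t8} V15={t3,t4} V23={t2,t7} V45={t1}
C dims 5,6; δ0: rk 5, SNF 1^4·2
degree 0: 5−5−0 = 0 → Ȟ^0 ≅ 0
degree 1: 6−0−5 = 1 plus torsion [2] → Ȟ^1 ≅ Z ⊕ Z/2
degree 2: 0−0−0 = 0 → Ȟ^2 ≅ 0


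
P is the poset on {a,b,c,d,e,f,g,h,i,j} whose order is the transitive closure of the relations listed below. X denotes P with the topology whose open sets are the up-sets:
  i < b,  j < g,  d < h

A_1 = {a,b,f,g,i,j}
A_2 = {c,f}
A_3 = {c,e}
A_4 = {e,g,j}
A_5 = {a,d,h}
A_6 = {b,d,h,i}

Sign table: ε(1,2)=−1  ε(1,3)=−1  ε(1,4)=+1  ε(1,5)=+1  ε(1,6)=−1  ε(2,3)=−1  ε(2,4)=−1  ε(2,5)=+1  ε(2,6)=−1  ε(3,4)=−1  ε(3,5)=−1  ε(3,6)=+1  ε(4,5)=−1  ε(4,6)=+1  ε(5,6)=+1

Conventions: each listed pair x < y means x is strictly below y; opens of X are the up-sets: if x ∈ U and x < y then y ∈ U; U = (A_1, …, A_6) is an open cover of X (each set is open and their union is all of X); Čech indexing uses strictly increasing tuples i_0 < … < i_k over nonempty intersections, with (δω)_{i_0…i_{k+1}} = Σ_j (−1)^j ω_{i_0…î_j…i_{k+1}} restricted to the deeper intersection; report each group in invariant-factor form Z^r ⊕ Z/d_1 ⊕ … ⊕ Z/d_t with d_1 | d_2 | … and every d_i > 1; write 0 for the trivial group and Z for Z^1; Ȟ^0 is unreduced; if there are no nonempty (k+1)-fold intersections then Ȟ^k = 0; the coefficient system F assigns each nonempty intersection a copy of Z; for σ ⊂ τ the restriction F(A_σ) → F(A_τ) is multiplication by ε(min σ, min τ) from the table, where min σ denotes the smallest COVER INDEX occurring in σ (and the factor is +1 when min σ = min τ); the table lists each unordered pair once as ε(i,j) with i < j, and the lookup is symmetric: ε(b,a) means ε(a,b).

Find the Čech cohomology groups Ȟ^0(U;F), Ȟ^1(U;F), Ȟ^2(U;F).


Ȟ^0 ≅ 0, Ȟ^1 ≅ Z ⊕ Z/2, Ȟ^2 ≅ 0

nerve of the cover:
  A12={f} A14={g,j} A15={a} A16={b,i} A23={c} A34={e} A56={d,h}
C dims 6,7; δ0: rk 6, SNF 1^5·2
Ȟ^0 = (6 − 6) − 0 = 0, so Ȟ^0 ≅ 0
Ȟ^1 = (7 − 0) − 6 = 1 plus torsion [2], so Ȟ^1 ≅ Z ⊕ Z/2
Ȟ^2 = (0 − 0) − 0 = 0, so Ȟ^2 ≅ 0


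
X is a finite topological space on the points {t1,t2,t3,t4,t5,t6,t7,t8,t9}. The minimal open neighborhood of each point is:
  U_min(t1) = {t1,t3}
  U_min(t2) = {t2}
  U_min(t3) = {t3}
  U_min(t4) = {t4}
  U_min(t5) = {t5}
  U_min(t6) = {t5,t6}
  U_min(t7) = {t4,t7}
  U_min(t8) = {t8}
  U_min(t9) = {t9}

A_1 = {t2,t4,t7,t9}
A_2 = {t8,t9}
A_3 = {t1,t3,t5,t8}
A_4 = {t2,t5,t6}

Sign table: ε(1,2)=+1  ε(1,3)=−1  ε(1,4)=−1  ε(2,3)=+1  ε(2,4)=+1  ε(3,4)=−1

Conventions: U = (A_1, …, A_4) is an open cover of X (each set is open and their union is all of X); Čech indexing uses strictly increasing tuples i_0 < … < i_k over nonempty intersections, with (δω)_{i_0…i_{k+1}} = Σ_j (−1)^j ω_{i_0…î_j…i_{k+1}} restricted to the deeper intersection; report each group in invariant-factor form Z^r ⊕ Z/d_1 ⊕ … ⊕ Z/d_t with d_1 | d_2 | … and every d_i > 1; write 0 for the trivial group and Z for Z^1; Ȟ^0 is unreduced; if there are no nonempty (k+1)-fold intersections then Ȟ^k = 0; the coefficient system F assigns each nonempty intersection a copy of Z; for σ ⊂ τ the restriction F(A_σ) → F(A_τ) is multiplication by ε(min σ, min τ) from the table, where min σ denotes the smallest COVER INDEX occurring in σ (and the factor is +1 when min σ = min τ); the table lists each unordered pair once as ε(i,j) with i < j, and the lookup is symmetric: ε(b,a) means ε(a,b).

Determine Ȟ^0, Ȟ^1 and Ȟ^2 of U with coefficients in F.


nonempty intersections:
  A12={t9} A14={t2} A23={t8} A34={t5}
C dims 4,4; δ0: rk 3, SNF 1^3
Ȟ^0: (4−3)−0=1 ⇒ Z
Ȟ^1: (4−0)−3=1 ⇒ Z
Ȟ^2: (0−0)−0=0 ⇒ 0

Ȟ^0 = Z; Ȟ^1 = Z; Ȟ^2 = 0


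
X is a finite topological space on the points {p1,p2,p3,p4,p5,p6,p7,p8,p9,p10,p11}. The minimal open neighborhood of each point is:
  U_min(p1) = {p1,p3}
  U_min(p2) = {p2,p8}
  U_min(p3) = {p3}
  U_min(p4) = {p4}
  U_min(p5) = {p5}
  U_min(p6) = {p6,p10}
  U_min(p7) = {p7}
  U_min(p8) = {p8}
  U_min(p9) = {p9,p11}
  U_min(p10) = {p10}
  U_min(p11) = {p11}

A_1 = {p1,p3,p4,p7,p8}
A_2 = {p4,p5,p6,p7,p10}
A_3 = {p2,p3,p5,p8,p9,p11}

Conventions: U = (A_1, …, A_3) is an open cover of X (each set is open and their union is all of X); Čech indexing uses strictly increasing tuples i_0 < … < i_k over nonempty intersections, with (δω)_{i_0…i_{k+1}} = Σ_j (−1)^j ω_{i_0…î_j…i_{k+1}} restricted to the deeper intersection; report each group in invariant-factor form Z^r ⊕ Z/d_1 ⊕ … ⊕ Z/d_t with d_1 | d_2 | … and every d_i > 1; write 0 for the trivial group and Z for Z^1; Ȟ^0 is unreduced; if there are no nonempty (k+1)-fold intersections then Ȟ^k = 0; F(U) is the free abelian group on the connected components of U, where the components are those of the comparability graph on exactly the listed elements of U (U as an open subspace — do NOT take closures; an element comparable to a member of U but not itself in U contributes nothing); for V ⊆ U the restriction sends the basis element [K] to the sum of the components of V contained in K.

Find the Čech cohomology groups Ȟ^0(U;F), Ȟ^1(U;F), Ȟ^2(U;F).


Ȟ^0 ≅ Z^7,  Ȟ^1 ≅ 0,  Ȟ^2 ≅ 0

nonempty overlaps:
  A12={p4,p7} A13={p3,p8} A23={p5}
components per intersection:
  A1: {p1,p3} {p4} {p7} {p8}
  A2: {p4} {p5} {p6,p10} {p7}
  A3: {p2,p8} {p3} {p5} {p9,p11}
  A12: {p4} {p7}
  A13: {p3} {p8}
  A23: {p5}
C dims 12,5; δ0: rk 5, SNF 1^5
degree 0: 12−5−0 = 7 → Ȟ^0 ≅ Z^7
degree 1: 5−0−5 = 0 → Ȟ^1 ≅ 0
degree 2: 0−0−0 = 0 → Ȟ^2 ≅ 0


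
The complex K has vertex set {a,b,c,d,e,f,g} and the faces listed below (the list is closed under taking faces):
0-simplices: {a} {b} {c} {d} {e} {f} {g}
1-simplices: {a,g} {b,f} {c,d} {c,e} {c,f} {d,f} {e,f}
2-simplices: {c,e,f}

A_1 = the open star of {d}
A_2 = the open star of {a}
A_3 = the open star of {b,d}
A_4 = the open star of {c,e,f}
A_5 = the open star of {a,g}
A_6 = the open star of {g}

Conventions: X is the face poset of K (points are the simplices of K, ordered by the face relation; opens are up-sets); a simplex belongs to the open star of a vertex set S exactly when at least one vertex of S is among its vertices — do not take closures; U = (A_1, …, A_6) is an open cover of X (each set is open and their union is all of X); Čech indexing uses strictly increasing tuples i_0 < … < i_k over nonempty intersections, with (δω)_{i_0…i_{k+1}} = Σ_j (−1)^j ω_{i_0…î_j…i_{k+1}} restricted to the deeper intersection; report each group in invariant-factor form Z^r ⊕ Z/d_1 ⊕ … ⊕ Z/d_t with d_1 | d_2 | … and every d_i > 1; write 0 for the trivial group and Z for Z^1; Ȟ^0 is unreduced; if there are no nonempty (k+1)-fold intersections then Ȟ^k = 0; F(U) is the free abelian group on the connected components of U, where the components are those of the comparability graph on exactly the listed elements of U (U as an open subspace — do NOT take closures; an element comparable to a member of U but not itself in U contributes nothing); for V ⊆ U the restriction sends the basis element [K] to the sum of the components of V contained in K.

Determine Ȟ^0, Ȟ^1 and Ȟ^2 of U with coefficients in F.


intersection data:
  A1={{d},{c,d},{d,f}} A2={{a},{a,g}} A3={{b},{d},{b,f},{c,d},{d,f}} A4={{c},{e},{f},{b,f},{c,d},{c,e},{c,f},{d,f},{e,f},{c,e,f}} A5={{a},{g},{a,g}} A6={{g},{a,g}}
  A13={{d},{c,d},{d,f}} A14={{c,d},{d,f}} A25={{a},{a,g}} A26={{a,g}} A34={{b,f},{c,d},{d,f}} A56={{g},{a,g}}
  A134={{c,d},{d,f}} A256={{a,g}}
components per intersection:
  A1: {{d},{c,d},{d,f}}
  A2: {{a},{a,g}}
  A3: {{b},{b,f}} {{d},{c,d},{d,f}}
  A4: {{c},{e},{f},{b,f},{c,d},{c,e},{c,f},{d,f},{e,f},{c,e,f}}
  A5: {{a},{g},{a,g}}
  A6: {{g},{a,g}}
  A13: {{d},{c,d},{d,f}}
  A14: {{c,d}} {{d,f}}
  A25: {{a},{a,g}}
  A26: {{a,g}}
  A34: {{b,f}} {{c,d}} {{d,f}}
  A56: {{g},{a,g}}
  A134: {{c,d}} {{d,f}}
  A256: {{a,g}}
C dims 7,9,3; δ0: rk 5, SNF 1^5; δ1: rk 3, SNF 1^3
Ȟ^0 = (7 − 5) − 0 = 2, so Ȟ^0 ≅ Z^2
Ȟ^1 = (9 − 3) − 5 = 1, so Ȟ^1 ≅ Z
Ȟ^2 = (3 − 0) − 3 = 0, so Ȟ^2 ≅ 0

Ȟ^0 ≅ Z^2, Ȟ^1 ≅ Z, Ȟ^2 ≅ 0


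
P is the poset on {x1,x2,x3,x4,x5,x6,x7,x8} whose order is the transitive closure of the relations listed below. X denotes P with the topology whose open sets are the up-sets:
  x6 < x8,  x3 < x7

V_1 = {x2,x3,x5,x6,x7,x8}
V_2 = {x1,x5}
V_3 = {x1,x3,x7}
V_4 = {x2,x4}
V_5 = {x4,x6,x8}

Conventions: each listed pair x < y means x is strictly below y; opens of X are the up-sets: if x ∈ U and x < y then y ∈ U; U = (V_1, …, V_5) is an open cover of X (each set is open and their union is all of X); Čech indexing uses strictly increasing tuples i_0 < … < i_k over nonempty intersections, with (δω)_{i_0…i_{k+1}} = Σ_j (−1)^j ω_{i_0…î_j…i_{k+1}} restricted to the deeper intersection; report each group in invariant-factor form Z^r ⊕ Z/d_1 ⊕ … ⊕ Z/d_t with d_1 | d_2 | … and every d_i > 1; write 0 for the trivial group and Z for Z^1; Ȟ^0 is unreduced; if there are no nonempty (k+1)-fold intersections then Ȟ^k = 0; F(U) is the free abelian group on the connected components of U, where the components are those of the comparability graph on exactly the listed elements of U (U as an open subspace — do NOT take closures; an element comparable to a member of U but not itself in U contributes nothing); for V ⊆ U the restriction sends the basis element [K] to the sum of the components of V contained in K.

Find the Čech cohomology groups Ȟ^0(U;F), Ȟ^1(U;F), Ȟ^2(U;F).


Ȟ^0 = Z^6; Ȟ^1 = 0; Ȟ^2 = 0

nerve of the cover:
  V12={x5} V13={x3,x7} V14={x2} V15={x6,x8} V23={x1} V45={x4}
components per intersection:
  V1: {x2} {x3,x7} {x5} {x6,x8}
  V2: {x1} {x5}
  V3: {x1} {x3,x7}
  V4: {x2} {x4}
  V5: {x4} {x6,x8}
  V12: {x5}
  V13: {x3,x7}
  V14: {x2}
  V15: {x6,x8}
  V23: {x1}
  V45: {x4}
C dims 12,6; δ0: rk 6, SNF 1^6
Ȟ^0 = (12 − 6) − 0 = 6, so Ȟ^0 ≅ Z^6
Ȟ^1 = (6 − 0) − 6 = 0, so Ȟ^1 ≅ 0
Ȟ^2 = (0 − 0) − 0 = 0, so Ȟ^2 ≅ 0


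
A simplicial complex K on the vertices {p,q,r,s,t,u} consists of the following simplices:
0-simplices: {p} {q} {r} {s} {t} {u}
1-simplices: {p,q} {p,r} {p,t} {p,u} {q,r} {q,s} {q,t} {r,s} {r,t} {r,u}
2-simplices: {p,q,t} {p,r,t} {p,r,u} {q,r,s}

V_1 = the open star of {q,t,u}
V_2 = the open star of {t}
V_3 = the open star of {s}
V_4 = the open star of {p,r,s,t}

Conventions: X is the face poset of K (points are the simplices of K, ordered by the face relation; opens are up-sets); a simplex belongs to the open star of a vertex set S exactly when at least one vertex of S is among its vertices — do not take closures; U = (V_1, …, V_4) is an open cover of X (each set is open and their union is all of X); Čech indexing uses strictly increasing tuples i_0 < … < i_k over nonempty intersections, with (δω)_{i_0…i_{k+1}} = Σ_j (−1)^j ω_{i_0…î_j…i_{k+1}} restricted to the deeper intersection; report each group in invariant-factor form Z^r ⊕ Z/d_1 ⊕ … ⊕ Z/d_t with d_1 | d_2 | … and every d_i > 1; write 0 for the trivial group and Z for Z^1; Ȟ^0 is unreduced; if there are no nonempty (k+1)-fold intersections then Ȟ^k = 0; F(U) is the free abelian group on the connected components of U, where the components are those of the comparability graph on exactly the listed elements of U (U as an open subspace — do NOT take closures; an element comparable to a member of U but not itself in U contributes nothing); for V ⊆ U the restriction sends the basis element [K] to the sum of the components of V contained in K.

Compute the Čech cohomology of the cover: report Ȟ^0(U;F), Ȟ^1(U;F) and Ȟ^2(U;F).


Ȟ^0 ≅ Z; Ȟ^1 ≅ Z; Ȟ^2 ≅ 0

nonempty overlaps:
  V1={{q},{t},{u},{p,q},{p,t},{p,u},{q,r},{q,s},{q,t},{r,t},{r,u},{p,q,t},{p,r,t},{p,r,u},{q,r,s}} V2={{t},{p,t},{q,t},{r,t},{p,q,t},{p,r,t}} V3={{s},{q,s},{r,s},{q,r,s}} V4={{p},{r},{s},{t},{p,q},{p,r},{p,t},{p,u},{q,r},{q,s},{q,t},{r,s},{r,t},{r,u},{p,q,t},{p,r,t},{p,r,u},{q,r,s}}
  V12={{t},{p,t},{q,t},{r,t},{p,q,t},{p,r,t}} V13={{q,s},{q,r,s}} V14={{t},{p,q},{p,t},{p,u},{q,r},{q,s},{q,t},{r,t},{r,u},{p,q,t},{p,r,t},{p,r,u},{q,r,s}} V24={{t},{p,t},{q,t},{r,t},{p,q,t},{p,r,t}} V34={{s},{q,s},{r,s},{q,r,s}}
  V124={{t},{p,t},{q,t},{r,t},{p,q,t},{p,r,t}} V134={{q,s},{q,r,s}}
components per intersection:
  V1: {{q},{t},{p,q},{p,t},{q,r},{q,s},{q,t},{r,t},{p,q,t},{p,r,t},{q,r,s}} {{u},{p,u},{r,u},{p,r,u}}
  V2: {{t},{p,t},{q,t},{r,t},{p,q,t},{p,r,t}}
  V3: {{s},{q,s},{r,s},{q,r,s}}
  V4: {{p},{r},{s},{t},{p,q},{p,r},{p,t},{p,u},{q,r},{q,s},{q,t},{r,s},{r,t},{r,u},{p,q,t},{p,r,t},{p,r,u},{q,r,s}}
  V12: {{t},{p,t},{q,t},{r,t},{p,q,t},{p,r,t}}
  V13: {{q,s},{q,r,s}}
  V14: {{t},{p,q},{p,t},{q,t},{r,t},{p,q,t},{p,r,t}} {{p,u},{r,u},{p,r,u}} {{q,r},{q,s},{q,r,s}}
  V24: {{t},{p,t},{q,t},{r,t},{p,q,t},{p,r,t}}
  V34: {{s},{q,s},{r,s},{q,r,s}}
  V124: {{t},{p,t},{q,t},{r,t},{p,q,t},{p,r,t}}
  V134: {{q,s},{q,r,s}}
C dims 5,7,2; δ0: rk 4, SNF 1^4; δ1: rk 2, SNF 1^2
degree 0: 5−4−0 = 1 → Ȟ^0 ≅ Z
degree 1: 7−2−4 = 1 → Ȟ^1 ≅ Z
degree 2: 2−0−2 = 0 → Ȟ^2 ≅ 0


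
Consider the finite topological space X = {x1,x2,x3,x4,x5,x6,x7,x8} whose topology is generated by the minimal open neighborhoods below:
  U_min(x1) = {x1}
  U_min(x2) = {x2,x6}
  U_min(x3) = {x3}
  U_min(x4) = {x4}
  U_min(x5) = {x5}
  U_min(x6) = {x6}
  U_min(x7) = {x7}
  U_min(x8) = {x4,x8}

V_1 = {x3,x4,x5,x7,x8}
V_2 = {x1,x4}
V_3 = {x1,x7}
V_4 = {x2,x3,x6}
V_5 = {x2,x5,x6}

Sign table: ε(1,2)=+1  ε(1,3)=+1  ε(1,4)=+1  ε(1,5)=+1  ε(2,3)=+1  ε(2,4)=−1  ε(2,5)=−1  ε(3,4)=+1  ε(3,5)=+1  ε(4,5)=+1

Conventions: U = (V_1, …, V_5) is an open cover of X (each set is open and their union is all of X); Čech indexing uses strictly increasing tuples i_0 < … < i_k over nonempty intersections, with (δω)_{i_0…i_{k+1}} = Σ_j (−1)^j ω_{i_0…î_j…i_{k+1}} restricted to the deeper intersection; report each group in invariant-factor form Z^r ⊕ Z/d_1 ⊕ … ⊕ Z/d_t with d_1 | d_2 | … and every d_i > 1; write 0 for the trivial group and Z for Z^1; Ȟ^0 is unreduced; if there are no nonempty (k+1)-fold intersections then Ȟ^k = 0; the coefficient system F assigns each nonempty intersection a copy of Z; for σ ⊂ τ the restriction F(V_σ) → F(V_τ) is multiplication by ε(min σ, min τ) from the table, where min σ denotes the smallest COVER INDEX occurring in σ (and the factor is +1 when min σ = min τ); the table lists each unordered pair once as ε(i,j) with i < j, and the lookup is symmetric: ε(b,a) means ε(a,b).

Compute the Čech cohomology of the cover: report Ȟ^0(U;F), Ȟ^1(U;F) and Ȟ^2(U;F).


Ȟ^0 = Z, Ȟ^1 = Z^2, Ȟ^2 = 0

nerve simplices:
  V12={x4} V13={x7} V14={x3} V15={x5} V23={x1} V45={x2,x6}
C dims 5,6; δ0: rk 4, SNF 1^4
degree 0: 5−4−0 = 1 → Ȟ^0 ≅ Z
degree 1: 6−0−4 = 2 → Ȟ^1 ≅ Z^2
degree 2: 0−0−0 = 0 → Ȟ^2 ≅ 0


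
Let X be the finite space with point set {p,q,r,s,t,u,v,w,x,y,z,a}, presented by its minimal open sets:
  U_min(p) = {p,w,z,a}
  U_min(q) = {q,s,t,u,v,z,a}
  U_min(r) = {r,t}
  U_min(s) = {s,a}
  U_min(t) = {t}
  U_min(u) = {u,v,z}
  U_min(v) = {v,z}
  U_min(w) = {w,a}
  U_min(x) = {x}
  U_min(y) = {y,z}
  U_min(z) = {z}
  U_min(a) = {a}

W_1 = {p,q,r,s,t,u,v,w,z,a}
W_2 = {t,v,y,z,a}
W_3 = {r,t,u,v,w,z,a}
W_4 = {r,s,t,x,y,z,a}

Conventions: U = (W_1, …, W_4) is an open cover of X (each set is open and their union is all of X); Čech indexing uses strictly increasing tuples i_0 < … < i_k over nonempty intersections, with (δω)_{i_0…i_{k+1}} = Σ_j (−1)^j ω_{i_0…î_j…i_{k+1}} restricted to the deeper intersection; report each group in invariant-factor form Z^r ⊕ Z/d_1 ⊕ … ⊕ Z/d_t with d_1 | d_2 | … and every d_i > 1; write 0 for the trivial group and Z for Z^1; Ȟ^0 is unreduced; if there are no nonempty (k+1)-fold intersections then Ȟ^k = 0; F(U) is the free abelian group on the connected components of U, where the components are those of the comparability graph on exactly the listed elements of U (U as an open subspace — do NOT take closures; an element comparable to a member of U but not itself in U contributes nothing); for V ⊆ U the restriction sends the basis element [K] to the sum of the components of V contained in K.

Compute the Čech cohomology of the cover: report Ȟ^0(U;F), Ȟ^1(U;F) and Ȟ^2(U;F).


nerve simplices:
  W12={t,v,z,a} W13={r,t,u,v,w,z,a} W14={r,s,t,z,a} W23={t,v,z,a} W24={t,y,z,a} W34={r,t,z,a}
  W123={t,v,z,a} W124={t,z,a} W134={r,t,z,a} W234={t,z,a}
  W1234={t,z,a}
components per intersection:
  W1: {p,q,r,s,t,u,v,w,z,a}
  W2: {t} {v,y,z} {a}
  W3: {r,t} {u,v,z} {w,a}
  W4: {r,t} {s,a} {x} {y,z}
  W12: {t} {v,z} {a}
  W13: {r,t} {u,v,z} {w,a}
  W14: {r,t} {s,a} {z}
  W23: {t} {v,z} {a}
  W24: {t} {y,z} {a}
  W34: {r,t} {z} {a}
  W123: {t} {v,z} {a}
  W124: {t} {z} {a}
  W134: {r,t} {z} {a}
  W234: {t} {z} {a}
  W1234: {t} {z} {a}
C dims 11,18,12,3; δ0: rk 9, SNF 1^9; δ1: rk 9, SNF 1^9; δ2: rk 3, SNF 1^3
degree 0: 11−9−0 = 2 → Ȟ^0 ≅ Z^2
degree 1: 18−9−9 = 0 → Ȟ^1 ≅ 0
degree 2: 12−3−9 = 0 → Ȟ^2 ≅ 0

Ȟ^0 = Z^2,  Ȟ^1 = 0,  Ȟ^2 = 0


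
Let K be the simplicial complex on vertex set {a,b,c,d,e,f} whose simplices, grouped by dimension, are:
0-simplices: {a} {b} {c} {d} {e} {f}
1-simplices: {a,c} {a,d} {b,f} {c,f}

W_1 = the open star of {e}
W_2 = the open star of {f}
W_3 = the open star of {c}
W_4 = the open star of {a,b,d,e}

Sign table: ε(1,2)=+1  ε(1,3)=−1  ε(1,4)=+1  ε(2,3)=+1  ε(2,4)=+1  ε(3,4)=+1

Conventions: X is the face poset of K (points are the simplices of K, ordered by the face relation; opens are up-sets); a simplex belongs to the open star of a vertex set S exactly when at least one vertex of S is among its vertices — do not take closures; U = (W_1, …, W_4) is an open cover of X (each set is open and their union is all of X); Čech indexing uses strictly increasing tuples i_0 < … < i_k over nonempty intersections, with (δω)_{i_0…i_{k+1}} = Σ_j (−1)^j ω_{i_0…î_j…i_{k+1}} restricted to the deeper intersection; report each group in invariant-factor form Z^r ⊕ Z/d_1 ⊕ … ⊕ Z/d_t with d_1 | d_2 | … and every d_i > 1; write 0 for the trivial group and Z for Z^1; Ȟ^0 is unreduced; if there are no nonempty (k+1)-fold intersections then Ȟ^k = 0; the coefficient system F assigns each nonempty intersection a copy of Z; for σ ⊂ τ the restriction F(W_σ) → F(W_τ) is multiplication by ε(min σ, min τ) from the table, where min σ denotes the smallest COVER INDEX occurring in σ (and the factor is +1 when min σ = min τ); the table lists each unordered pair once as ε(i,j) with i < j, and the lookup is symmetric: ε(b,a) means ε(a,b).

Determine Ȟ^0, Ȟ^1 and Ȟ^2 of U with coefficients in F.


cover nerve:
  W1={{e}} W2={{f},{b,f},{c,f}} W3={{c},{a,c},{c,f}} W4={{a},{b},{d},{e},{a,c},{a,d},{b,f}}
  W14={{e}} W23={{c,f}} W24={{b,f}} W34={{a,c}}
C dims 4,4; δ0: rk 3, SNF 1^3
Ȟ^0: (4−3)−0=1 ⇒ Z
Ȟ^1: (4−0)−3=1 ⇒ Z
Ȟ^2: (0−0)−0=0 ⇒ 0

Ȟ^0 = Z, Ȟ^1 = Z, Ȟ^2 = 0


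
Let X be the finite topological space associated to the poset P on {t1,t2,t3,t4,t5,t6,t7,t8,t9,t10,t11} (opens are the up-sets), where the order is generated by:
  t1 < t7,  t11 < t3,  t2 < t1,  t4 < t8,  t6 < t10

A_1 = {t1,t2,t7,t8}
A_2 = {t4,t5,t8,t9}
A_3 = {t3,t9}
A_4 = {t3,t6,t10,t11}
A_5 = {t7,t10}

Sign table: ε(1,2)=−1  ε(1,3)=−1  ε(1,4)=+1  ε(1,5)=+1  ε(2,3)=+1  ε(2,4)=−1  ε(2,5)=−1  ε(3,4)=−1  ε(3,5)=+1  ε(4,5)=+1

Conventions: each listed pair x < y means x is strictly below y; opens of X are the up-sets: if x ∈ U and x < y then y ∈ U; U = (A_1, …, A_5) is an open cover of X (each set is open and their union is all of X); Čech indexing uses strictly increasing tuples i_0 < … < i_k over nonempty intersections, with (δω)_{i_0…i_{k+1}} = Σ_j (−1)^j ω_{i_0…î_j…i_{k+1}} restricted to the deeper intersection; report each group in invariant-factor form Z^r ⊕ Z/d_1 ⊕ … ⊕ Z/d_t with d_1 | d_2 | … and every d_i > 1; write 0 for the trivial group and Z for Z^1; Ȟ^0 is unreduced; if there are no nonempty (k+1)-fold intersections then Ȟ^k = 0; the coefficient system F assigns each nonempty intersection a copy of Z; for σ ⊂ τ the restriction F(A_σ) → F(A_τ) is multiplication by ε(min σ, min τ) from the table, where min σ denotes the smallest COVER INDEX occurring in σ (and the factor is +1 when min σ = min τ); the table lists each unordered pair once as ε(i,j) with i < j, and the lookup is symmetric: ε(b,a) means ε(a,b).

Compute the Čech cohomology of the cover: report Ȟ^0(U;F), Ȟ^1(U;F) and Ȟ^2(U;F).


Ȟ^0 ≅ Z, Ȟ^1 ≅ Z and Ȟ^2 ≅ 0

nerve of the cover:
  A12={t8} A15={t7} A23={t9} A34={t3} A45={t10}
C dims 5,5; δ0: rk 4, SNF 1^4
Ȟ^0 = (5 − 4) − 0 = 1, so Ȟ^0 ≅ Z
Ȟ^1 = (5 − 0) − 4 = 1, so Ȟ^1 ≅ Z
Ȟ^2 = (0 − 0) − 0 = 0, so Ȟ^2 ≅ 0


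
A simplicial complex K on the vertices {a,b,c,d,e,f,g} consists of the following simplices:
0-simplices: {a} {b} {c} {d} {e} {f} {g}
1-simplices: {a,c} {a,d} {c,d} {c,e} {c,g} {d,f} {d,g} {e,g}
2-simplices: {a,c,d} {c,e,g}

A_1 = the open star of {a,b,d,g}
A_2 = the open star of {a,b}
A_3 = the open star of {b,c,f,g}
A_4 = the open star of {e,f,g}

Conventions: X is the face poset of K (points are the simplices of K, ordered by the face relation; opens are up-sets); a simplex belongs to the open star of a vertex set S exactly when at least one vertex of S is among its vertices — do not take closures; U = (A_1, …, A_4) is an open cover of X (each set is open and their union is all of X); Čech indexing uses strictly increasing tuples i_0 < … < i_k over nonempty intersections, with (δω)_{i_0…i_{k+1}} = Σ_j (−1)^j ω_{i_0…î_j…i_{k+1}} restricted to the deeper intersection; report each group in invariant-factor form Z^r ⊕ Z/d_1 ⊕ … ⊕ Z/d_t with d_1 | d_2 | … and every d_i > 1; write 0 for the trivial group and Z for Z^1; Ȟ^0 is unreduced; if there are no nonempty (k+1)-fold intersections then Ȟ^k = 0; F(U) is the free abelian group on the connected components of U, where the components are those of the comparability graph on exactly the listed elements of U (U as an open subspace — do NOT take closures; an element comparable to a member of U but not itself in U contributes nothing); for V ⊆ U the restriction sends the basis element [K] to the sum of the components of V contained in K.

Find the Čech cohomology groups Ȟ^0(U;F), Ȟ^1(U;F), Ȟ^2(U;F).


nonempty overlaps:
  A1={{a},{b},{d},{g},{a,c},{a,d},{c,d},{c,g},{d,f},{d,g},{e,g},{a,c,d},{c,e,g}} A2={{a},{b},{a,c},{a,d},{a,c,d}} A3={{b},{c},{f},{g},{a,c},{c,d},{c,e},{c,g},{d,f},{d,g},{e,g},{a,c,d},{c,e,g}} A4={{e},{f},{g},{c,e},{c,g},{d,f},{d,g},{e,g},{c,e,g}}
  A12={{a},{b},{a,c},{a,d},{a,c,d}} A13={{b},{g},{a,c},{c,d},{c,g},{d,f},{d,g},{e,g},{a,c,d},{c,e,g}} A14={{g},{c,g},{d,f},{d,g},{e,g},{c,e,g}} A23={{b},{a,c},{a,c,d}} A34={{f},{g},{c,e},{c,g},{d,f},{d,g},{e,g},{c,e,g}}
  A123={{b},{a,c},{a,c,d}} A134={{g},{c,g},{d,f},{d,g},{e,g},{c,e,g}}
components per intersection:
  A1: {{a},{d},{g},{a,c},{a,d},{c,d},{c,g},{d,f},{d,g},{e,g},{a,c,d},{c,e,g}} {{b}}
  A2: {{a},{a,c},{a,d},{a,c,d}} {{b}}
  A3: {{b}} {{c},{g},{a,c},{c,d},{c,e},{c,g},{d,g},{e,g},{a,c,d},{c,e,g}} {{f},{d,f}}
  A4: {{e},{g},{c,e},{c,g},{d,g},{e,g},{c,e,g}} {{f},{d,f}}
  A12: {{a},{a,c},{a,d},{a,c,d}} {{b}}
  A13: {{b}} {{g},{c,g},{d,g},{e,g},{c,e,g}} {{a,c},{c,d},{a,c,d}} {{d,f}}
  A14: {{g},{c,g},{d,g},{e,g},{c,e,g}} {{d,f}}
  A23: {{b}} {{a,c},{a,c,d}}
  A34: {{f},{d,f}} {{g},{c,e},{c,g},{d,g},{e,g},{c,e,g}}
  A123: {{b}} {{a,c},{a,c,d}}
  A134: {{g},{c,g},{d,g},{e,g},{c,e,g}} {{d,f}}
C dims 9,12,4; δ0: rk 7, SNF 1^7; δ1: rk 4, SNF 1^4
degree 0: 9−7−0 = 2 → Ȟ^0 ≅ Z^2
degree 1: 12−4−7 = 1 → Ȟ^1 ≅ Z
degree 2: 4−0−4 = 0 → Ȟ^2 ≅ 0

Ȟ^0(U;F) ≅ Z^2,  Ȟ^1(U;F) ≅ Z,  Ȟ^2(U;F) ≅ 0


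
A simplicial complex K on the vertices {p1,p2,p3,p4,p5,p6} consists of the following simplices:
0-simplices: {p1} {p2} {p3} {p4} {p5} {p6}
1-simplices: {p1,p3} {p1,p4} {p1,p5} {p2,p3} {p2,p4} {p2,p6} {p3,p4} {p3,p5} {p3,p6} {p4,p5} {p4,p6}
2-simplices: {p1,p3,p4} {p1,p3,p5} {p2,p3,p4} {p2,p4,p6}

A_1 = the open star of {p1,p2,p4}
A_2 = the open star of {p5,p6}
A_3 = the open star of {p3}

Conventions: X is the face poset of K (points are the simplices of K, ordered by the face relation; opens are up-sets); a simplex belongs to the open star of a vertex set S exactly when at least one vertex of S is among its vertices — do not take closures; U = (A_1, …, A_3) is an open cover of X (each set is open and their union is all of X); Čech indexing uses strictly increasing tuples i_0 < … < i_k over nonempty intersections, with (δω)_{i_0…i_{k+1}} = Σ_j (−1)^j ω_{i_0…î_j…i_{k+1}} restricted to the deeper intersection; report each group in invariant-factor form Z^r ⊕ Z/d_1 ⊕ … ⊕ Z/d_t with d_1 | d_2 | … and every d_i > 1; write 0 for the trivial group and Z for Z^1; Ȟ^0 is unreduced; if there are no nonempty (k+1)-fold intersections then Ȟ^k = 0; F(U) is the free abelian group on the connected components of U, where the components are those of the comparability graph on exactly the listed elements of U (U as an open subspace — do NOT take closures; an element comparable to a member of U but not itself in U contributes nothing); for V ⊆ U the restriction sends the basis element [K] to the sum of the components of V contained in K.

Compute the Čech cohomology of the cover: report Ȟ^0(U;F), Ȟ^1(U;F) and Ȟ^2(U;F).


Ȟ^0 = Z; Ȟ^1 = Z^2; Ȟ^2 = 0

nerve of the cover:
  A1={{p1},{p2},{p4},{p1,p3},{p1,p4},{p1,p5},{p2,p3},{p2,p4},{p2,p6},{p3,p4},{p4,p5},{p4,p6},{p1,p3,p4},{p1,p3,p5},{p2,p3,p4},{p2,p4,p6}} A2={{p5},{p6},{p1,p5},{p2,p6},{p3,p5},{p3,p6},{p4,p5},{p4,p6},{p1,p3,p5},{p2,p4,p6}} A3={{p3},{p1,p3},{p2,p3},{p3,p4},{p3,p5},{p3,p6},{p1,p3,p4},{p1,p3,p5},{p2,p3,p4}}
  A12={{p1,p5},{p2,p6},{p4,p5},{p4,p6},{p1,p3,p5},{p2,p4,p6}} A13={{p1,p3},{p2,p3},{p3,p4},{p1,p3,p4},{p1,p3,p5},{p2,p3,p4}} A23={{p3,p5},{p3,p6},{p1,p3,p5}}
  A123={{p1,p3,p5}}
components per intersection:
  A1: {{p1},{p2},{p4},{p1,p3},{p1,p4},{p1,p5},{p2,p3},{p2,p4},{p2,p6},{p3,p4},{p4,p5},{p4,p6},{p1,p3,p4},{p1,p3,p5},{p2,p3,p4},{p2,p4,p6}}
  A2: {{p5},{p1,p5},{p3,p5},{p4,p5},{p1,p3,p5}} {{p6},{p2,p6},{p3,p6},{p4,p6},{p2,p4,p6}}
  A3: {{p3},{p1,p3},{p2,p3},{p3,p4},{p3,p5},{p3,p6},{p1,p3,p4},{p1,p3,p5},{p2,p3,p4}}
  A12: {{p1,p5},{p1,p3,p5}} {{p2,p6},{p4,p6},{p2,p4,p6}} {{p4,p5}}
  A13: {{p1,p3},{p2,p3},{p3,p4},{p1,p3,p4},{p1,p3,p5},{p2,p3,p4}}
  A23: {{p3,p5},{p1,p3,p5}} {{p3,p6}}
  A123: {{p1,p3,p5}}
C dims 4,6,1; δ0: rk 3, SNF 1^3; δ1: rk 1, SNF 1^1
Ȟ^0 = (4 − 3) − 0 = 1, so Ȟ^0 ≅ Z
Ȟ^1 = (6 − 1) − 3 = 2, so Ȟ^1 ≅ Z^2
Ȟ^2 = (1 − 0) − 1 = 0, so Ȟ^2 ≅ 0


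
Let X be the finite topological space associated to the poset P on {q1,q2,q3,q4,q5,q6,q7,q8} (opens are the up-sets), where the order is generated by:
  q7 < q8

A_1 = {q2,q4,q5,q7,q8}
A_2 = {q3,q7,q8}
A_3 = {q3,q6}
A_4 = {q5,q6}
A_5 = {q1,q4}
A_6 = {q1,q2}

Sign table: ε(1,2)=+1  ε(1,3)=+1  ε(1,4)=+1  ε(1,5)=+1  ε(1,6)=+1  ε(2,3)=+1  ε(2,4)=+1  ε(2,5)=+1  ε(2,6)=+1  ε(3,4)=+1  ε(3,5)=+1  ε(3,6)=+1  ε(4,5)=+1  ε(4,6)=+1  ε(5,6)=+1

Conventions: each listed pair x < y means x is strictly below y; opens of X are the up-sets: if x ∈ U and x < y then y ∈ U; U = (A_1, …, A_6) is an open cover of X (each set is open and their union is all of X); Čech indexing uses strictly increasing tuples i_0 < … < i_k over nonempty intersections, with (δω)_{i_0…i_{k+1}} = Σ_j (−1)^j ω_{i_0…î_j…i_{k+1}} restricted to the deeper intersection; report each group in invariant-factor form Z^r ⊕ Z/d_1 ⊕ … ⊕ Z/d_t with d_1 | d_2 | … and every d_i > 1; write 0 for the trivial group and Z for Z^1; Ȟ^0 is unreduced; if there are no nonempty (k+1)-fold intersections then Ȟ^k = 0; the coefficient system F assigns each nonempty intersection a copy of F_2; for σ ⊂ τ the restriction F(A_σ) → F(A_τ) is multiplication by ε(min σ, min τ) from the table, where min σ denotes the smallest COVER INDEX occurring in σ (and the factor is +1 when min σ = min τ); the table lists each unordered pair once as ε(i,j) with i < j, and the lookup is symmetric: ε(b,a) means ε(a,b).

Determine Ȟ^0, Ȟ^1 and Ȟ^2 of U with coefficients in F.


nerve simplices:
  A12={q7,q8} A14={q5} A15={q4} A16={q2} A23={q3} A34={q6} A56={q1}
C dims 6,7; δ0: rk_F2 5
degree 0: 6−5−0 = 1 → Ȟ^0 ≅ Z/2
degree 1: 7−0−5 = 2 → Ȟ^1 ≅ Z/2 ⊕ Z/2
degree 2: 0−0−0 = 0 → Ȟ^2 ≅ 0

Ȟ^0 ≅ Z/2, Ȟ^1 ≅ Z/2 ⊕ Z/2 and Ȟ^2 ≅ 0


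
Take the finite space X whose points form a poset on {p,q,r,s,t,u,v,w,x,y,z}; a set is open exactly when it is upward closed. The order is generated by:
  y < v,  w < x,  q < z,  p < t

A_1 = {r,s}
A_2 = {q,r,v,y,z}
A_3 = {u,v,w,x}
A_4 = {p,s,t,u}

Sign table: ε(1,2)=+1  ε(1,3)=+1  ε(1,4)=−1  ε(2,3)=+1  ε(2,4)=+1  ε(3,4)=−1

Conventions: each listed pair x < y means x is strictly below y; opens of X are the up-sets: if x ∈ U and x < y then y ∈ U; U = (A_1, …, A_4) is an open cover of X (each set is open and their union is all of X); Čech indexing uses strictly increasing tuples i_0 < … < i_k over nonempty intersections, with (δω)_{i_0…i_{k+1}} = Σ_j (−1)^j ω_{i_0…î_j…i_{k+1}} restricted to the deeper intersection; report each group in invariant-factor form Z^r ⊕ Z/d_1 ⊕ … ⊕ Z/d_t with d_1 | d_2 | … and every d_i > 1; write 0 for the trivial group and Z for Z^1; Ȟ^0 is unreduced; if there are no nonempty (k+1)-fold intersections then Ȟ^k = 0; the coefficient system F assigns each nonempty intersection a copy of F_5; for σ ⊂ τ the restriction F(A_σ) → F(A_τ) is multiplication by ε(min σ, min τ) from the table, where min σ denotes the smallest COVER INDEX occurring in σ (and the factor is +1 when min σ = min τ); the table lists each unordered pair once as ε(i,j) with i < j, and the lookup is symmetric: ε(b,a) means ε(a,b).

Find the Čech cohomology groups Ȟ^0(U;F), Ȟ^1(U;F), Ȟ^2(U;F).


Ȟ^0 ≅ Z/5; Ȟ^1 ≅ Z/5; Ȟ^2 ≅ 0

nerve of the cover:
  A12={r} A14={s} A23={v} A34={u}
C dims 4,4; δ0: rk_F5 3
Ȟ^0 = (4 − 3) − 0 = 1, so Ȟ^0 ≅ Z/5
Ȟ^1 = (4 − 0) − 3 = 1, so Ȟ^1 ≅ Z/5
Ȟ^2 = (0 − 0) − 0 = 0, so Ȟ^2 ≅ 0
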